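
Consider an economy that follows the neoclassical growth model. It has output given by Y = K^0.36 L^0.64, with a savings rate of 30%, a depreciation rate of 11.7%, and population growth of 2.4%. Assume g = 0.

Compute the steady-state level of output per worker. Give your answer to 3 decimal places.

y* ≈ 1.529

In steady state, investment equals break-even investment: s·k^α = (n + δ)·k.
Rearranging, k^(1−α) = s / (n + δ).
k^0.64 = 0.30 / (0.024 + 0.117) = 0.30 / 0.141 = 2.1277
k* = 2.1277^(1/0.64) ≈ 3.2536
y* = (k*)^α = 3.2536^0.36 ≈ 1.5292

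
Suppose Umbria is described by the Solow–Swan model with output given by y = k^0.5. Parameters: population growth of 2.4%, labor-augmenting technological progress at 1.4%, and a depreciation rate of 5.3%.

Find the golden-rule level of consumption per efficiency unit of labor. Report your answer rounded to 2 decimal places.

c_gold ≈ 2.75

At the golden rule, f'(k) = n + g + δ, so α·k^(α−1) = n + g + δ and k_gold = (α/(n + g + δ))^(1/(1−α)).
k_gold = (0.5/0.091)^(1/0.5) = 5.4945^2 ≈ 30.1895
c_gold = f(k_gold) − (n + g + δ)·k_gold = 5.4945 − 0.091×30.1895 ≈ 2.7473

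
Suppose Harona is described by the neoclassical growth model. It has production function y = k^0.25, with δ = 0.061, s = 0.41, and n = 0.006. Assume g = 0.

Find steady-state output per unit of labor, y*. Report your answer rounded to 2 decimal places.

At the steady state, Δk = 0, so s·k^α = (n + δ)·k.
Rearranging, k^(1−α) = s / (n + δ).
k^0.75 = 0.41 / (0.006 + 0.061) = 0.41 / 0.067 = 6.1194
k* = 6.1194^(1/0.75) ≈ 11.1930
y* = (k*)^α = 11.1930^0.25 ≈ 1.8291

y* ≈ 1.83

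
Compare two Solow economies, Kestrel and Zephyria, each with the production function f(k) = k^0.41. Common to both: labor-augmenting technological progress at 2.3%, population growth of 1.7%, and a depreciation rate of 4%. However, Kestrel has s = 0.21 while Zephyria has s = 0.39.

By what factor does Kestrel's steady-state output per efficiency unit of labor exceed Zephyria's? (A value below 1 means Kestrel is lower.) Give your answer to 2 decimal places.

Steady-state y* = [s/(n + g + δ)]^(α/(1−α)), so the ratio is [ (s_K/(n + g + δ)_K) / (s_Z/(n + g + δ)_Z) ]^0.6949.
s_K/(n + g + δ)_K = 0.21/0.080 = 2.6250; s_Z/(n + g + δ)_Z = 0.39/0.080 = 4.8750.
Ratio = (2.6250/4.8750)^0.6949 = 0.5385^0.6949 ≈ 0.6504

ratio ≈ 0.65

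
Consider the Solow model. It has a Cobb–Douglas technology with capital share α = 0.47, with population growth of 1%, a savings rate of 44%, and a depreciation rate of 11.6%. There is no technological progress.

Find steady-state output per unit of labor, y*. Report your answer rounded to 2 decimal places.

In steady state, investment equals break-even investment: s·k^α = (n + δ)·k.
Rearranging, k^(1−α) = s / (n + δ).
k^0.53 = 0.44 / (0.010 + 0.116) = 0.44 / 0.126 = 3.4921
k* = 3.4921^(1/0.53) ≈ 10.5850
y* = (k*)^α = 10.5850^0.47 ≈ 3.0311

y* ≈ 3.03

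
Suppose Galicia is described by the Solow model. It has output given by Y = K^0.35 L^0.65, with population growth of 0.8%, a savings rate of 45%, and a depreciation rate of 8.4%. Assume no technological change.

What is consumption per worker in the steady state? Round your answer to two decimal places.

c* = 1.29

In steady state, investment equals break-even investment: s·k^α = (n + δ)·k.
Rearranging, k^(1−α) = s / (n + δ).
k^0.65 = 0.45 / (0.008 + 0.084) = 0.45 / 0.092 = 4.8913
k* = 4.8913^(1/0.65) ≈ 11.4988
y* = (k*)^α = 11.4988^0.35 ≈ 2.3509
c* = (1 − s)·y* = (1 − 0.45) × 2.3509 ≈ 1.2930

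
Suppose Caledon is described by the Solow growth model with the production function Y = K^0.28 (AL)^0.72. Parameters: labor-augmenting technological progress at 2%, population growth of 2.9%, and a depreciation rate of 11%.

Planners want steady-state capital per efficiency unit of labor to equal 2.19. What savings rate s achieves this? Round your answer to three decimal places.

s ≈ 0.280

Steady state requires s·f(k) = (n + g + δ)·k, i.e. s·k^α = (n + g + δ)·k.
So s / (n + g + δ) = (k*)^(1−α) = 2.19^0.72 = 1.7584.
Therefore s = 1.7584 × (n + g + δ) = 1.7584 × 0.159 = 0.2796.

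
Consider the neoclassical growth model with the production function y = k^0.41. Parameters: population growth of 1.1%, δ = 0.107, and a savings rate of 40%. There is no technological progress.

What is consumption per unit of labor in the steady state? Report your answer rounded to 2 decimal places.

In steady state, investment equals break-even investment: s·k^α = (n + δ)·k.
Dividing both sides by k: k^(1−α) = s / (n + δ).
k^0.59 = 0.40 / (0.011 + 0.107) = 0.40 / 0.118 = 3.3898
k* = 3.3898^(1/0.59) ≈ 7.9177
y* = (k*)^α = 7.9177^0.41 ≈ 2.3357
c* = (1 − s)·y* = (1 − 0.40) × 2.3357 ≈ 1.4014

c* ≈ 1.40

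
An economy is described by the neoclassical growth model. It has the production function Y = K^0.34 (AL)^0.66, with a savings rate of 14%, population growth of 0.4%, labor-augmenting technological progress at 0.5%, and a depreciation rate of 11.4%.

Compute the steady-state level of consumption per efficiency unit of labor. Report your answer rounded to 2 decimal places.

c* = 0.92

At the steady state, Δk = 0, so s·k^α = (n + g + δ)·k.
Rearranging, k^(1−α) = s / (n + g + δ).
k^0.66 = 0.14 / (0.004 + 0.005 + 0.114) = 0.14 / 0.123 = 1.1382
k* = 1.1382^(1/0.66) ≈ 1.2167
y* = (k*)^α = 1.2167^0.34 ≈ 1.0690
c* = (1 − s)·y* = (1 − 0.14) × 1.0690 ≈ 0.9193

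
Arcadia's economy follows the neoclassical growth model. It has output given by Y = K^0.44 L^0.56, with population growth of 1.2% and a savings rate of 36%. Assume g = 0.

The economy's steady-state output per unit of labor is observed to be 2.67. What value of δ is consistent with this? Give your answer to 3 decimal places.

At the steady state, Δk = 0, so s·k^α = (n + δ)·k.
Since y* = [s/(n + δ)]^(α/(1−α)), we have s/(n + δ) = (y*)^((1−α)/α) = 2.67^1.2727 = 3.4900.
Therefore n + δ = s / 3.4900 = 0.36 / 3.4900 = 0.1032, so δ = 0.1032 − 0.012 = 0.0912.

δ ≈ 0.091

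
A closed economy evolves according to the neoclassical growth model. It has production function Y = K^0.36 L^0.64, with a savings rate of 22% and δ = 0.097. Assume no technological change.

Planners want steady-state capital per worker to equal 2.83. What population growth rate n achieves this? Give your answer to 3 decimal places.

n ≈ 0.016

Steady state requires s·f(k) = (n + δ)·k, i.e. s·k^α = (n + δ)·k.
So s / (n + δ) = (k*)^(1−α) = 2.83^0.64 = 1.9460.
Therefore n + δ = s / 1.9460 = 0.22 / 1.9460 = 0.1131, so n = 0.1131 − 0.097 = 0.0161.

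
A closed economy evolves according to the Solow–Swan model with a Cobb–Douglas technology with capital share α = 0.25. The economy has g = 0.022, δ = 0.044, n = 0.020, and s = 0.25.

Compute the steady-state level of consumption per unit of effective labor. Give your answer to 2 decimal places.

c* ≈ 1.07

In steady state, investment equals break-even investment: s·k^α = (n + g + δ)·k.
Rearranging, k^(1−α) = s / (n + g + δ).
k^0.75 = 0.25 / (0.020 + 0.022 + 0.044) = 0.25 / 0.086 = 2.9070
k* = 2.9070^(1/0.75) ≈ 4.1488
y* = (k*)^α = 4.1488^0.25 ≈ 1.4272
c* = (1 − s)·y* = (1 − 0.25) × 1.4272 ≈ 1.0704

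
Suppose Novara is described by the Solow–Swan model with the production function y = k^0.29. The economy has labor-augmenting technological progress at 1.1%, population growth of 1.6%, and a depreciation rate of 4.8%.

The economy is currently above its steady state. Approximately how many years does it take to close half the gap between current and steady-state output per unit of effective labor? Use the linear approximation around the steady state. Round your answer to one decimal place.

Near the steady state the convergence rate is λ = (1 − α)(n + g + δ).
λ = (1 − 0.29) × 0.075 = 0.71 × 0.075 = 0.05325
Half-life = ln 2 / λ = 0.6931 / 0.05325 ≈ 13.02 years

t_½ ≈ 13.0 years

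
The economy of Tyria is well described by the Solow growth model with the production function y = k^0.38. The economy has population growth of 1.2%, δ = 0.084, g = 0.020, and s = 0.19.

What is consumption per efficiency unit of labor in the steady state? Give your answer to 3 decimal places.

c* = 1.096

Steady state requires s·f(k) = (n + g + δ)·k, i.e. s·k^α = (n + g + δ)·k.
Dividing both sides by k: k^(1−α) = s / (n + g + δ).
k^0.62 = 0.19 / (0.012 + 0.020 + 0.084) = 0.19 / 0.116 = 1.6379
k* = 1.6379^(1/0.62) ≈ 2.2163
y* = (k*)^α = 2.2163^0.38 ≈ 1.3531
c* = (1 − s)·y* = (1 − 0.19) × 1.3531 ≈ 1.0960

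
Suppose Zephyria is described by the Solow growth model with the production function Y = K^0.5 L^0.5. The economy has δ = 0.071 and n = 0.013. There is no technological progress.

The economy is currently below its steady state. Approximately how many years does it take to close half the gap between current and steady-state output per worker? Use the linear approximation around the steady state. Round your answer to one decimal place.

half-life ≈ 16.5 years

Near the steady state the convergence rate is λ = (1 − α)(n + δ).
λ = (1 − 0.5) × 0.084 = 0.5 × 0.084 = 0.0420
Half-life = ln 2 / λ = 0.6931 / 0.0420 ≈ 16.50 years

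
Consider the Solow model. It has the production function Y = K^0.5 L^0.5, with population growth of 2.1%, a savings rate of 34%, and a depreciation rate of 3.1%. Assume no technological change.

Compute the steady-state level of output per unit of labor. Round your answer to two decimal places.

At the steady state, Δk = 0, so s·k^α = (n + δ)·k.
Rearranging, k^(1−α) = s / (n + δ).
k^0.5 = 0.34 / (0.021 + 0.031) = 0.34 / 0.052 = 6.5385
k* = 6.5385^(1/0.5) ≈ 42.7520
y* = (k*)^α = 42.7520^0.5 ≈ 6.5385

y* = 6.54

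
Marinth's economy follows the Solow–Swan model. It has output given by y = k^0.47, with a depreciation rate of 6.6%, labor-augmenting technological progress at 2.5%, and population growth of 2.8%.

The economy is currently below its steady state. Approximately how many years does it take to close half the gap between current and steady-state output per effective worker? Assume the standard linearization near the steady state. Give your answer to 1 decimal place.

Near the steady state the convergence rate is λ = (1 − α)(n + g + δ).
λ = (1 − 0.47) × 0.119 = 0.53 × 0.119 = 0.06307
Half-life = ln 2 / λ = 0.6931 / 0.06307 ≈ 10.99 years

t_½ ≈ 11.0 years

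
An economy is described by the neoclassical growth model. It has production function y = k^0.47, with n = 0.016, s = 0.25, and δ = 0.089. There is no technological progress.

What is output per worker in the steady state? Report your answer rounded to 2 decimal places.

At the steady state, Δk = 0, so s·k^α = (n + δ)·k.
Rearranging, k^(1−α) = s / (n + δ).
k^0.53 = 0.25 / (0.016 + 0.089) = 0.25 / 0.105 = 2.3810
k* = 2.3810^(1/0.53) ≈ 5.1389
y* = (k*)^α = 5.1389^0.47 ≈ 2.1583

y* = 2.16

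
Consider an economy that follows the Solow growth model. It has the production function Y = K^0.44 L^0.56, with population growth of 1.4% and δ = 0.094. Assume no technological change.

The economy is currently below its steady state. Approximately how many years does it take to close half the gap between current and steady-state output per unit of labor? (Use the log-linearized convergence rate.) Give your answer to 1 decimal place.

half-life ≈ 11.5 years

Near the steady state the convergence rate is λ = (1 − α)(n + δ).
λ = (1 − 0.44) × 0.108 = 0.56 × 0.108 = 0.06048
Half-life = ln 2 / λ = 0.6931 / 0.06048 ≈ 11.46 years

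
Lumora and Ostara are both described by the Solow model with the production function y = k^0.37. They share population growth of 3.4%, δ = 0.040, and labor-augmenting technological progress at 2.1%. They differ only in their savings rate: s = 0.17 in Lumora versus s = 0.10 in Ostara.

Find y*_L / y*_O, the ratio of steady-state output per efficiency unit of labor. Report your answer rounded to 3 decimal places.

y*_L / y*_O ≈ 1.366

Steady-state y* = [s/(n + g + δ)]^(α/(1−α)), so the ratio is [ (s_L/(n + g + δ)_L) / (s_O/(n + g + δ)_O) ]^0.5873.
s_L/(n + g + δ)_L = 0.17/0.095 = 1.7895; s_O/(n + g + δ)_O = 0.10/0.095 = 1.0526.
Ratio = (1.7895/1.0526)^0.5873 = 1.7001^0.5873 ≈ 1.3657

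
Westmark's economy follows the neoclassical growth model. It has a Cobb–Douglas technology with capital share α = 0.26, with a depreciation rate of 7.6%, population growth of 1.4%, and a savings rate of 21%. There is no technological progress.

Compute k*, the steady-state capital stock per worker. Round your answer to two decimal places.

k* = 3.14

In steady state, investment equals break-even investment: s·k^α = (n + δ)·k.
Rearranging, k^(1−α) = s / (n + δ).
k^0.74 = 0.21 / (0.014 + 0.076) = 0.21 / 0.090 = 2.3333
k* = 2.3333^(1/0.74) ≈ 3.1424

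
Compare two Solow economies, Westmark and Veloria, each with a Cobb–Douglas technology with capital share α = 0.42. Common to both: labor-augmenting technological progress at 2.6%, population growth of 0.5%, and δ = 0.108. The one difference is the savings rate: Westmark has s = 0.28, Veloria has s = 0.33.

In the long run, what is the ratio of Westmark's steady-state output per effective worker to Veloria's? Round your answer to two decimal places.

Steady-state y* = [s/(n + g + δ)]^(α/(1−α)), so the ratio is [ (s_W/(n + g + δ)_W) / (s_V/(n + g + δ)_V) ]^0.7241.
s_W/(n + g + δ)_W = 0.28/0.139 = 2.0144; s_V/(n + g + δ)_V = 0.33/0.139 = 2.3741.
Ratio = (2.0144/2.3741)^0.7241 = 0.8485^0.7241 ≈ 0.8878

y*_W / y*_V ≈ 0.89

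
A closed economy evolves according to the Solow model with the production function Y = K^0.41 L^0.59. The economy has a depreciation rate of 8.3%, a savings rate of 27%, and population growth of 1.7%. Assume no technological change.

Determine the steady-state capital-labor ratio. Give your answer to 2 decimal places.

k* ≈ 5.38

At the steady state, Δk = 0, so s·k^α = (n + δ)·k.
Dividing both sides by k: k^(1−α) = s / (n + δ).
k^0.59 = 0.27 / (0.017 + 0.083) = 0.27 / 0.100 = 2.7000
k* = 2.7000^(1/0.59) ≈ 5.3842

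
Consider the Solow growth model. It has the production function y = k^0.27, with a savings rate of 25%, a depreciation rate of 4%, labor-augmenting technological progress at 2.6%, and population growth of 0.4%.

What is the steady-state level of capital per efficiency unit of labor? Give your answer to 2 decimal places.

At the steady state, Δk = 0, so s·k^α = (n + g + δ)·k.
Dividing both sides by k: k^(1−α) = s / (n + g + δ).
k^0.73 = 0.25 / (0.004 + 0.026 + 0.040) = 0.25 / 0.070 = 3.5714
k* = 3.5714^(1/0.73) ≈ 5.7189

k* ≈ 5.72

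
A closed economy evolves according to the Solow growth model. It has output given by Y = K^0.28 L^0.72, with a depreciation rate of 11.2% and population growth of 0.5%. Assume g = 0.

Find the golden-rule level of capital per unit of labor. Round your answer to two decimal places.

k_gold ≈ 3.36

The golden rule sets f'(k) = n + δ, i.e. α·k^(α−1) = n + δ.
So k^(1−α) = α / (n + δ) = 0.28 / 0.117 = 2.3932.
k_gold = 2.3932^(1/0.72) ≈ 3.3602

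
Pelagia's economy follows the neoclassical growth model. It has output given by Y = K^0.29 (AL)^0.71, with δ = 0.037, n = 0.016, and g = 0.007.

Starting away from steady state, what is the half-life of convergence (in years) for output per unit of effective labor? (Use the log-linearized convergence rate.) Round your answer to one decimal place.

Near the steady state the convergence rate is λ = (1 − α)(n + g + δ).
λ = (1 − 0.29) × 0.060 = 0.71 × 0.060 = 0.0426
Half-life = ln 2 / λ = 0.6931 / 0.0426 ≈ 16.27 years

half-life ≈ 16.3 years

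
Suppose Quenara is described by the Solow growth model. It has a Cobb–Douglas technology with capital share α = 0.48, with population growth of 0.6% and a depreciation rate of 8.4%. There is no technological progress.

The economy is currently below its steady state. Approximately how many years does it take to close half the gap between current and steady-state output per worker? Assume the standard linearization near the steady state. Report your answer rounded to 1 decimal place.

about 14.8 years

Near the steady state the convergence rate is λ = (1 − α)(n + δ).
λ = (1 − 0.48) × 0.090 = 0.52 × 0.090 = 0.0468
Half-life = ln 2 / λ = 0.6931 / 0.0468 ≈ 14.81 years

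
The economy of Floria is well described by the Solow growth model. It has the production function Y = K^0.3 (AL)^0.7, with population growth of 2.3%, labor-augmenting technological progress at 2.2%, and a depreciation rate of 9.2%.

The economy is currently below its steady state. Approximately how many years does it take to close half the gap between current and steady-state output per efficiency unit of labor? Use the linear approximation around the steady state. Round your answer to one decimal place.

t_½ ≈ 7.2 years

Near the steady state the convergence rate is λ = (1 − α)(n + g + δ).
λ = (1 − 0.3) × 0.137 = 0.7 × 0.137 = 0.0959
Half-life = ln 2 / λ = 0.6931 / 0.0959 ≈ 7.23 years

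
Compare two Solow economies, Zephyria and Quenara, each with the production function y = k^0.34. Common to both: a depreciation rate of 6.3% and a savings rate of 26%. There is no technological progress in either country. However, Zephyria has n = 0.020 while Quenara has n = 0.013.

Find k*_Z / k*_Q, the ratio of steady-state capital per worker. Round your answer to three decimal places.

k*_Z / k*_Q ≈ 0.875

Steady-state k* = [s/(n + δ)]^(1/(1−α)), so the ratio is [ (s_Z/(n + δ)_Z) / (s_Q/(n + δ)_Q) ]^1.5152.
s_Z/(n + δ)_Z = 0.26/0.083 = 3.1325; s_Q/(n + δ)_Q = 0.26/0.076 = 3.4211.
Ratio = (3.1325/3.4211)^1.5152 = 0.9156^1.5152 ≈ 0.8749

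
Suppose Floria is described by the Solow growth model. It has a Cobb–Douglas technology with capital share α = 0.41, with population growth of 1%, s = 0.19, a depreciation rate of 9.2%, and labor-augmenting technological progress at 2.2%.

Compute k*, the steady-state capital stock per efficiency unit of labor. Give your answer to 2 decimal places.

At the steady state, Δk = 0, so s·k^α = (n + g + δ)·k.
Rearranging, k^(1−α) = s / (n + g + δ).
k^0.59 = 0.19 / (0.010 + 0.022 + 0.092) = 0.19 / 0.124 = 1.5323
k* = 1.5323^(1/0.59) ≈ 2.0613

k* ≈ 2.06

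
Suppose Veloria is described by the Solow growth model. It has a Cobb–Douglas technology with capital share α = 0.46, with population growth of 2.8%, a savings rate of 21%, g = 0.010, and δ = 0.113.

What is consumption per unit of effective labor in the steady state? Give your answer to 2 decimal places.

In steady state, investment equals break-even investment: s·k^α = (n + g + δ)·k.
Rearranging, k^(1−α) = s / (n + g + δ).
k^0.54 = 0.21 / (0.028 + 0.010 + 0.113) = 0.21 / 0.151 = 1.3907
k* = 1.3907^(1/0.54) ≈ 1.8418
y* = (k*)^α = 1.8418^0.46 ≈ 1.3244
c* = (1 − s)·y* = (1 − 0.21) × 1.3244 ≈ 1.0463

c* = 1.05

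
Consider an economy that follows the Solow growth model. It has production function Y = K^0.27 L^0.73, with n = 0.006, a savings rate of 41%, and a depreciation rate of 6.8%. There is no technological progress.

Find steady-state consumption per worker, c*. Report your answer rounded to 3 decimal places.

In steady state, investment equals break-even investment: s·k^α = (n + δ)·k.
Rearranging, k^(1−α) = s / (n + δ).
k^0.73 = 0.41 / (0.006 + 0.068) = 0.41 / 0.074 = 5.5405
k* = 5.5405^(1/0.73) ≈ 10.4366
y* = (k*)^α = 10.4366^0.27 ≈ 1.8837
c* = (1 − s)·y* = (1 − 0.41) × 1.8837 ≈ 1.1114

c* = 1.111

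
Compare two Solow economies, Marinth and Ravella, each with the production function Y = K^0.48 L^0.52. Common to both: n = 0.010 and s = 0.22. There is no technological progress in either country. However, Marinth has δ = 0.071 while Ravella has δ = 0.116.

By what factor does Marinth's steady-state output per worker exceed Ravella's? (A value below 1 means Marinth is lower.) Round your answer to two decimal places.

ratio ≈ 1.50

Steady-state y* = [s/(n + δ)]^(α/(1−α)), so the ratio is [ (s_M/(n + δ)_M) / (s_R/(n + δ)_R) ]^0.9231.
s_M/(n + δ)_M = 0.22/0.081 = 2.7160; s_R/(n + δ)_R = 0.22/0.126 = 1.7460.
Ratio = (2.7160/1.7460)^0.9231 = 1.5556^0.9231 ≈ 1.5036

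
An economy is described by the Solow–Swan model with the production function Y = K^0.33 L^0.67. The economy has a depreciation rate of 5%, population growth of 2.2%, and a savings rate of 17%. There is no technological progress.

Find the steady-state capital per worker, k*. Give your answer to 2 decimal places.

In steady state, investment equals break-even investment: s·k^α = (n + δ)·k.
Rearranging, k^(1−α) = s / (n + δ).
k^0.67 = 0.17 / (0.022 + 0.050) = 0.17 / 0.072 = 2.3611
k* = 2.3611^(1/0.67) ≈ 3.6048

k* ≈ 3.60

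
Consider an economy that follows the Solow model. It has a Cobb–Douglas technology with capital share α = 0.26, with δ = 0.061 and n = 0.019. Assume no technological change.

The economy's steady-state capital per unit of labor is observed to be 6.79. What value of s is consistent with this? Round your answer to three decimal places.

At the steady state, Δk = 0, so s·k^α = (n + δ)·k.
So s / (n + δ) = (k*)^(1−α) = 6.79^0.74 = 4.1265.
Therefore s = 4.1265 × (n + δ) = 4.1265 × 0.080 = 0.3301.

s ≈ 0.330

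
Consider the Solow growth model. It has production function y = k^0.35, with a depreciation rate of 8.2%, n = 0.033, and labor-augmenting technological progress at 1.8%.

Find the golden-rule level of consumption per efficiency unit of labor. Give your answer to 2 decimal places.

At the golden rule, f'(k) = n + g + δ, so α·k^(α−1) = n + g + δ and k_gold = (α/(n + g + δ))^(1/(1−α)).
k_gold = (0.35/0.133)^(1/0.65) = 2.6316^1.5385 ≈ 4.4311
c_gold = f(k_gold) − (n + g + δ)·k_gold = 1.6838 − 0.133×4.4311 ≈ 1.0945

c_gold ≈ 1.09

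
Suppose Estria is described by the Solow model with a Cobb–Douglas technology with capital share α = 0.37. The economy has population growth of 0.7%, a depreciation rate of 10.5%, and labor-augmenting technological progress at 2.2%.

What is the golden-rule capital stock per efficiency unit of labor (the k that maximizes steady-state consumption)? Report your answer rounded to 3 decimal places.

k_gold ≈ 5.014

The golden rule sets f'(k) = n + g + δ, i.e. α·k^(α−1) = n + g + δ.
So k^(1−α) = α / (n + g + δ) = 0.37 / 0.134 = 2.7612.
k_gold = 2.7612^(1/0.63) ≈ 5.0137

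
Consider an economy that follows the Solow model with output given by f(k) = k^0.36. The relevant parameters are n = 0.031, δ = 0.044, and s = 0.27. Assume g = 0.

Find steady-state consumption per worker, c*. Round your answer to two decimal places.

c* = 1.50

At the steady state, Δk = 0, so s·k^α = (n + δ)·k.
Rearranging, k^(1−α) = s / (n + δ).
k^0.64 = 0.27 / (0.031 + 0.044) = 0.27 / 0.075 = 3.6000
k* = 3.6000^(1/0.64) ≈ 7.3998
y* = (k*)^α = 7.3998^0.36 ≈ 2.0555
c* = (1 − s)·y* = (1 − 0.27) × 2.0555 ≈ 1.5005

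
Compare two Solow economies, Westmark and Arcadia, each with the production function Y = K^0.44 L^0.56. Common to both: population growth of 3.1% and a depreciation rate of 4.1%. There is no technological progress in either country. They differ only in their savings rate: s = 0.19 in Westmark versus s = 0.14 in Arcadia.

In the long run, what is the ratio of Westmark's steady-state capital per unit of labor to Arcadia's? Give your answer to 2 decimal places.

ratio ≈ 1.73

Steady-state k* = [s/(n + δ)]^(1/(1−α)), so the ratio is [ (s_W/(n + δ)_W) / (s_A/(n + δ)_A) ]^1.7857.
s_W/(n + δ)_W = 0.19/0.072 = 2.6389; s_A/(n + δ)_A = 0.14/0.072 = 1.9444.
Ratio = (2.6389/1.9444)^1.7857 = 1.3572^1.7857 ≈ 1.7253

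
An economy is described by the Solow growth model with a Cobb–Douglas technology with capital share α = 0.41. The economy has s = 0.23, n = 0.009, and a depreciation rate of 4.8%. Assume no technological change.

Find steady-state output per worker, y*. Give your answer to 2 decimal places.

y* = 2.64

In steady state, investment equals break-even investment: s·k^α = (n + δ)·k.
Rearranging, k^(1−α) = s / (n + δ).
k^0.59 = 0.23 / (0.009 + 0.048) = 0.23 / 0.057 = 4.0351
k* = 4.0351^(1/0.59) ≈ 10.6383
y* = (k*)^α = 10.6383^0.41 ≈ 2.6364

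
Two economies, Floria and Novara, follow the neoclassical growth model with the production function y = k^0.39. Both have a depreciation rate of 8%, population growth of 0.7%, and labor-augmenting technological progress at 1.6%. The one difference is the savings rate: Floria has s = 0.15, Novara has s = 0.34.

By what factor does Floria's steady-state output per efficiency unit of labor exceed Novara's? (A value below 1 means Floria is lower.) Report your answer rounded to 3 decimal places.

Steady-state y* = [s/(n + g + δ)]^(α/(1−α)), so the ratio is [ (s_F/(n + g + δ)_F) / (s_N/(n + g + δ)_N) ]^0.6393.
s_F/(n + g + δ)_F = 0.15/0.103 = 1.4563; s_N/(n + g + δ)_N = 0.34/0.103 = 3.3010.
Ratio = (1.4563/3.3010)^0.6393 = 0.4412^0.6393 ≈ 0.5927

ratio ≈ 0.593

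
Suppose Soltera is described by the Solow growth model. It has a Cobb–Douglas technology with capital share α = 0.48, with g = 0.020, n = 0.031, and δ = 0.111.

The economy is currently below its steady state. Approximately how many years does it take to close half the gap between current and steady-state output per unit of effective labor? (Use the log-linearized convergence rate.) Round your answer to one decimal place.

Near the steady state the convergence rate is λ = (1 − α)(n + g + δ).
λ = (1 − 0.48) × 0.162 = 0.52 × 0.162 = 0.08424
Half-life = ln 2 / λ = 0.6931 / 0.08424 ≈ 8.23 years

half-life ≈ 8.2 years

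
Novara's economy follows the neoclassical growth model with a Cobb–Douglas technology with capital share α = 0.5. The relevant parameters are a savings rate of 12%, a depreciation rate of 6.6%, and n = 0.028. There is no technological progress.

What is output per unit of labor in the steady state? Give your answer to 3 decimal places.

In steady state, investment equals break-even investment: s·k^α = (n + δ)·k.
Dividing both sides by k: k^(1−α) = s / (n + δ).
k^0.5 = 0.12 / (0.028 + 0.066) = 0.12 / 0.094 = 1.2766
k* = 1.2766^(1/0.5) ≈ 1.6297
y* = (k*)^α = 1.6297^0.5 ≈ 1.2766

y* ≈ 1.277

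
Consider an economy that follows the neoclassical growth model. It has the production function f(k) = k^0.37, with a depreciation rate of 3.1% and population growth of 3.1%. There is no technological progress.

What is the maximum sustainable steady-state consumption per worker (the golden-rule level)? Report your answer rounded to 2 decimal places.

At the golden rule, f'(k) = n + δ, so α·k^(α−1) = n + δ and k_gold = (α/(n + δ))^(1/(1−α)).
k_gold = (0.37/0.062)^(1/0.63) = 5.9677^1.5873 ≈ 17.0388
c_gold = f(k_gold) − (n + δ)·k_gold = 2.8552 − 0.062×17.0388 ≈ 1.7988

c_gold ≈ 1.80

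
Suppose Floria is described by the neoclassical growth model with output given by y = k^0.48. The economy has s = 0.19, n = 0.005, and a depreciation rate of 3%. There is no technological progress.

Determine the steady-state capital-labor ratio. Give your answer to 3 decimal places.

In steady state, investment equals break-even investment: s·k^α = (n + δ)·k.
Dividing both sides by k: k^(1−α) = s / (n + δ).
k^0.52 = 0.19 / (0.005 + 0.030) = 0.19 / 0.035 = 5.4286
k* = 5.4286^(1/0.52) ≈ 25.8739

k* ≈ 25.874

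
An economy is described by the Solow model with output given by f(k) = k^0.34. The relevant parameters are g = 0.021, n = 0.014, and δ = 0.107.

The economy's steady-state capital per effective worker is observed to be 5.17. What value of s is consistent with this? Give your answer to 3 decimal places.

In steady state, investment equals break-even investment: s·k^α = (n + g + δ)·k.
So s / (n + g + δ) = (k*)^(1−α) = 5.17^0.66 = 2.9574.
Therefore s = 2.9574 × (n + g + δ) = 2.9574 × 0.142 = 0.4200.

s ≈ 0.420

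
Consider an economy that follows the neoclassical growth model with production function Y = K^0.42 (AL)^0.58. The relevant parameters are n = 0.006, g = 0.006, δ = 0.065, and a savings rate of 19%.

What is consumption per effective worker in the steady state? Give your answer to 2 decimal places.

At the steady state, Δk = 0, so s·k^α = (n + g + δ)·k.
Dividing both sides by k: k^(1−α) = s / (n + g + δ).
k^0.58 = 0.19 / (0.006 + 0.006 + 0.065) = 0.19 / 0.077 = 2.4675
k* = 2.4675^(1/0.58) ≈ 4.7458
y* = (k*)^α = 4.7458^0.42 ≈ 1.9233
c* = (1 − s)·y* = (1 − 0.19) × 1.9233 ≈ 1.5579

c* ≈ 1.56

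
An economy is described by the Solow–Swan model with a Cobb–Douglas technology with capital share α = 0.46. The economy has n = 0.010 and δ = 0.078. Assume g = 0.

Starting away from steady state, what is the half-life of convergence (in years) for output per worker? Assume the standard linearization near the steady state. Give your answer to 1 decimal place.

half-life ≈ 14.6 years

Near the steady state the convergence rate is λ = (1 − α)(n + δ).
λ = (1 − 0.46) × 0.088 = 0.54 × 0.088 = 0.04752
Half-life = ln 2 / λ = 0.6931 / 0.04752 ≈ 14.59 years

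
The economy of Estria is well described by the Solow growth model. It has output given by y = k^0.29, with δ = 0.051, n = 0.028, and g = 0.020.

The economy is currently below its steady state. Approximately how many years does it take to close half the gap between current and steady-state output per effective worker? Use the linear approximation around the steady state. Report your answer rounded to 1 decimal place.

t_½ ≈ 9.9 years

Near the steady state the convergence rate is λ = (1 − α)(n + g + δ).
λ = (1 − 0.29) × 0.099 = 0.71 × 0.099 = 0.07029
Half-life = ln 2 / λ = 0.6931 / 0.07029 ≈ 9.86 years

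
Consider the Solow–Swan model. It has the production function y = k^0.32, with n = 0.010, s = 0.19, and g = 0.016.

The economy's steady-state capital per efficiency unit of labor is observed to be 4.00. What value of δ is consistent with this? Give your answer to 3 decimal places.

δ ≈ 0.048

Steady state requires s·f(k) = (n + g + δ)·k, i.e. s·k^α = (n + g + δ)·k.
So s / (n + g + δ) = (k*)^(1−α) = 4.00^0.68 = 2.5669.
Therefore n + g + δ = s / 2.5669 = 0.19 / 2.5669 = 0.0740, so δ = 0.0740 − 0.026 = 0.0480.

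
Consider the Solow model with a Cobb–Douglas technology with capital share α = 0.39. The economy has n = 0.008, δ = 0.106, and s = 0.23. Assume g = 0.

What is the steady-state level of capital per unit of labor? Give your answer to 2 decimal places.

k* = 3.16

Steady state requires s·f(k) = (n + δ)·k, i.e. s·k^α = (n + δ)·k.
Dividing both sides by k: k^(1−α) = s / (n + δ).
k^0.61 = 0.23 / (0.008 + 0.106) = 0.23 / 0.114 = 2.0175
k* = 2.0175^(1/0.61) ≈ 3.1601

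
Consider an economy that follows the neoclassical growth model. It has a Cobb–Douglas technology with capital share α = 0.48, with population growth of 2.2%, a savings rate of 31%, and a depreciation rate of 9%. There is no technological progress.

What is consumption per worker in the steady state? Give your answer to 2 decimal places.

In steady state, investment equals break-even investment: s·k^α = (n + δ)·k.
Rearranging, k^(1−α) = s / (n + δ).
k^0.52 = 0.31 / (0.022 + 0.090) = 0.31 / 0.112 = 2.7679
k* = 2.7679^(1/0.52) ≈ 7.0842
y* = (k*)^α = 7.0842^0.48 ≈ 2.5594
c* = (1 − s)·y* = (1 − 0.31) × 2.5594 ≈ 1.7660

c* = 1.77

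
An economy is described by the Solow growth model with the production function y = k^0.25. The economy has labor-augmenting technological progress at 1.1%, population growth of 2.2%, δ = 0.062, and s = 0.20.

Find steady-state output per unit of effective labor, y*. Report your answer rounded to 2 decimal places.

y* = 1.28

In steady state, investment equals break-even investment: s·k^α = (n + g + δ)·k.
Dividing both sides by k: k^(1−α) = s / (n + g + δ).
k^0.75 = 0.20 / (0.022 + 0.011 + 0.062) = 0.20 / 0.095 = 2.1053
k* = 2.1053^(1/0.75) ≈ 2.6983
y* = (k*)^α = 2.6983^0.25 ≈ 1.2817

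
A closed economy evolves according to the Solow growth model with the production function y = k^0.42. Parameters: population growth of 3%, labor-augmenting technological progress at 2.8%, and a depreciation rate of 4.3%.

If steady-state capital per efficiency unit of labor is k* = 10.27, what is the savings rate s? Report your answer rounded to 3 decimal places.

At the steady state, Δk = 0, so s·k^α = (n + g + δ)·k.
So s / (n + g + δ) = (k*)^(1−α) = 10.27^0.58 = 3.8611.
Therefore s = 3.8611 × (n + g + δ) = 3.8611 × 0.101 = 0.3900.

s ≈ 0.390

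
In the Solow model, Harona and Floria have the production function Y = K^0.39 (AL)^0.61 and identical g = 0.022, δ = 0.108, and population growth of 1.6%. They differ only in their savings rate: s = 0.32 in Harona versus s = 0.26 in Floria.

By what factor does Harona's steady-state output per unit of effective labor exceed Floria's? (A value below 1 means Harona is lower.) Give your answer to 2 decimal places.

Steady-state y* = [s/(n + g + δ)]^(α/(1−α)), so the ratio is [ (s_H/(n + g + δ)_H) / (s_F/(n + g + δ)_F) ]^0.6393.
s_H/(n + g + δ)_H = 0.32/0.146 = 2.1918; s_F/(n + g + δ)_F = 0.26/0.146 = 1.7808.
Ratio = (2.1918/1.7808)^0.6393 = 1.2308^0.6393 ≈ 1.1420

y*_H / y*_F ≈ 1.14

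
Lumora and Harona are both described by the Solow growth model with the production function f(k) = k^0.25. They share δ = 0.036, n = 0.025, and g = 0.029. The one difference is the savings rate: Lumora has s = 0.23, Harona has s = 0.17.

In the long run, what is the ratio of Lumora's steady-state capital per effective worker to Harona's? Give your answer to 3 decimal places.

Steady-state k* = [s/(n + g + δ)]^(1/(1−α)), so the ratio is [ (s_L/(n + g + δ)_L) / (s_H/(n + g + δ)_H) ]^1.3333.
s_L/(n + g + δ)_L = 0.23/0.090 = 2.5556; s_H/(n + g + δ)_H = 0.17/0.090 = 1.8889.
Ratio = (2.5556/1.8889)^1.3333 = 1.3530^1.3333 ≈ 1.4964

ratio ≈ 1.496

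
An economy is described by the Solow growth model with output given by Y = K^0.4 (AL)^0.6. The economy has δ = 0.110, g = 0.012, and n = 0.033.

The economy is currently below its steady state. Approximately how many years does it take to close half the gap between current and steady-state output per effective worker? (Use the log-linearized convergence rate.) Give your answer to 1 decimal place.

Near the steady state the convergence rate is λ = (1 − α)(n + g + δ).
λ = (1 − 0.4) × 0.155 = 0.6 × 0.155 = 0.0930
Half-life = ln 2 / λ = 0.6931 / 0.0930 ≈ 7.45 years

half-life ≈ 7.5 years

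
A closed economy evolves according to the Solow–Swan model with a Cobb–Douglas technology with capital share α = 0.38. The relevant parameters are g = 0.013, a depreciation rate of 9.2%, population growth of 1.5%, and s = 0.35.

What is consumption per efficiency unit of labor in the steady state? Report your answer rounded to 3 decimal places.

Steady state requires s·f(k) = (n + g + δ)·k, i.e. s·k^α = (n + g + δ)·k.
Rearranging, k^(1−α) = s / (n + g + δ).
k^0.62 = 0.35 / (0.015 + 0.013 + 0.092) = 0.35 / 0.120 = 2.9167
k* = 2.9167^(1/0.62) ≈ 5.6212
y* = (k*)^α = 5.6212^0.38 ≈ 1.9272
c* = (1 − s)·y* = (1 − 0.35) × 1.9272 ≈ 1.2527

c* = 1.253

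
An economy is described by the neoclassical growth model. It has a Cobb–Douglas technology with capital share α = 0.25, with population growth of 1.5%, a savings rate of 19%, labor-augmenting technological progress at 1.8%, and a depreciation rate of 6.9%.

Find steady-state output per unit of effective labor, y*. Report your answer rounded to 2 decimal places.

y* ≈ 1.23

Steady state requires s·f(k) = (n + g + δ)·k, i.e. s·k^α = (n + g + δ)·k.
Rearranging, k^(1−α) = s / (n + g + δ).
k^0.75 = 0.19 / (0.015 + 0.018 + 0.069) = 0.19 / 0.102 = 1.8627
k* = 1.8627^(1/0.75) ≈ 2.2919
y* = (k*)^α = 2.2919^0.25 ≈ 1.2304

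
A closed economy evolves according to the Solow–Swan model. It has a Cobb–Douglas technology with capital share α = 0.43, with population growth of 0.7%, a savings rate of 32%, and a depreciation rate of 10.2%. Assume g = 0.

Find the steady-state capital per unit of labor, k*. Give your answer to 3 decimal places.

At the steady state, Δk = 0, so s·k^α = (n + δ)·k.
Dividing both sides by k: k^(1−α) = s / (n + δ).
k^0.57 = 0.32 / (0.007 + 0.102) = 0.32 / 0.109 = 2.9358
k* = 2.9358^(1/0.57) ≈ 6.6157

k* = 6.616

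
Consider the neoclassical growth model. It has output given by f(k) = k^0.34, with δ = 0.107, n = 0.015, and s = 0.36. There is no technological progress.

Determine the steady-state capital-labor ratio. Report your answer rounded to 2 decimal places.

In steady state, investment equals break-even investment: s·k^α = (n + δ)·k.
Dividing both sides by k: k^(1−α) = s / (n + δ).
k^0.66 = 0.36 / (0.015 + 0.107) = 0.36 / 0.122 = 2.9508
k* = 2.9508^(1/0.66) ≈ 5.1526

k* = 5.15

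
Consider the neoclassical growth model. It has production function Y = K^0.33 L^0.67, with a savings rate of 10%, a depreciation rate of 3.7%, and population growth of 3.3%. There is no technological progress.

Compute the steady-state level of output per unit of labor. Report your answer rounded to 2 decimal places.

y* ≈ 1.19

Steady state requires s·f(k) = (n + δ)·k, i.e. s·k^α = (n + δ)·k.
Rearranging, k^(1−α) = s / (n + δ).
k^0.67 = 0.10 / (0.033 + 0.037) = 0.10 / 0.070 = 1.4286
k* = 1.4286^(1/0.67) ≈ 1.7030
y* = (k*)^α = 1.7030^0.33 ≈ 1.1921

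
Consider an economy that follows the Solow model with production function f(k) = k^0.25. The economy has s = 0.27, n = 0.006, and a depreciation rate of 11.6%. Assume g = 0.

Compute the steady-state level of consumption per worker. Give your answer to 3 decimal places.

c* = 0.951

At the steady state, Δk = 0, so s·k^α = (n + δ)·k.
Rearranging, k^(1−α) = s / (n + δ).
k^0.75 = 0.27 / (0.006 + 0.116) = 0.27 / 0.122 = 2.2131
k* = 2.2131^(1/0.75) ≈ 2.8840
y* = (k*)^α = 2.8840^0.25 ≈ 1.3032
c* = (1 − s)·y* = (1 − 0.27) × 1.3032 ≈ 0.9513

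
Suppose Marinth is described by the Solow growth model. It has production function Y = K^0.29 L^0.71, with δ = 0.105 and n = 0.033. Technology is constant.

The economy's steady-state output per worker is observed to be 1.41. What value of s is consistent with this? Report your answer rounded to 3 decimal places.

At the steady state, Δk = 0, so s·k^α = (n + δ)·k.
Since y* = [s/(n + δ)]^(α/(1−α)), we have s/(n + δ) = (y*)^((1−α)/α) = 1.41^2.4483 = 2.3192.
Therefore s = 2.3192 × (n + δ) = 2.3192 × 0.138 = 0.3200.

s ≈ 0.320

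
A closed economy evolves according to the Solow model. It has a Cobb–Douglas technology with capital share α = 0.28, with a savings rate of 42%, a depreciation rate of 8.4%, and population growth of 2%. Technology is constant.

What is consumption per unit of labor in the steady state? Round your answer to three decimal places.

In steady state, investment equals break-even investment: s·k^α = (n + δ)·k.
Rearranging, k^(1−α) = s / (n + δ).
k^0.72 = 0.42 / (0.020 + 0.084) = 0.42 / 0.104 = 4.0385
k* = 4.0385^(1/0.72) ≈ 6.9498
y* = (k*)^α = 6.9498^0.28 ≈ 1.7209
c* = (1 − s)·y* = (1 − 0.42) × 1.7209 ≈ 0.9981

c* ≈ 0.998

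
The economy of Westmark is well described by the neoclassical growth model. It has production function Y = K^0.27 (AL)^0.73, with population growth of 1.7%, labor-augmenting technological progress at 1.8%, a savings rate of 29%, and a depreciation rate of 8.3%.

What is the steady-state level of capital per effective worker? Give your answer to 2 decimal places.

Steady state requires s·f(k) = (n + g + δ)·k, i.e. s·k^α = (n + g + δ)·k.
Rearranging, k^(1−α) = s / (n + g + δ).
k^0.73 = 0.29 / (0.017 + 0.018 + 0.083) = 0.29 / 0.118 = 2.4576
k* = 2.4576^(1/0.73) ≈ 3.4273

k* = 3.43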